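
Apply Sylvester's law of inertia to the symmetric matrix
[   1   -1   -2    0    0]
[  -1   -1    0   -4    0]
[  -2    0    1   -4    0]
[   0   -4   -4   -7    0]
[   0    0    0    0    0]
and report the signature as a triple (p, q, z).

Answer: (2, 2, 1)

Derivation:
step 0: pivot 1 → sign +
step 1: pivot -2 → sign −
step 2: pivot -1 → sign −
step 3: pivot 1 → sign +
step 4: row/col 4 already zero → sign 0
signature = (2, 2, 1)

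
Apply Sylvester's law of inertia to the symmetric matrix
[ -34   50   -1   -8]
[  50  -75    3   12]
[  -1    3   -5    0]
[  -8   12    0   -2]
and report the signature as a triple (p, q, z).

Answer: (0, 4, 0)

Derivation:
step 0: pivot -34 → sign −
step 1: pivot -25/17 → sign −
step 2: pivot -169/50 → sign −
step 3: pivot -2/169 → sign −
signature = (0, 4, 0)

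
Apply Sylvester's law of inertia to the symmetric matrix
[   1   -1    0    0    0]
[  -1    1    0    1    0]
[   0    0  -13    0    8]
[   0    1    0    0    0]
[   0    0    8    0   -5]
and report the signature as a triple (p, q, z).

step 0: pivot 1 → sign +
step 1: pivot -13 → sign −
step 2: pivot 2 → sign +
step 3: pivot -1/2 → sign −
step 4: pivot -1/13 → sign −
signature = (2, 3, 0)

Answer: (2, 3, 0)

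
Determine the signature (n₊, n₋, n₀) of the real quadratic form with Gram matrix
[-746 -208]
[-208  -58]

step 0: pivot -746 → sign −
step 1: pivot -2/373 → sign −
signature = (0, 2, 0)

Answer: (0, 2, 0)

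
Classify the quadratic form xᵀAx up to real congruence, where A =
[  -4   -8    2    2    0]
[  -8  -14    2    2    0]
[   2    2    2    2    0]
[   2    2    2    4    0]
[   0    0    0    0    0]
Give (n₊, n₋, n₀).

Answer: (3, 1, 1)

Derivation:
step 0: pivot -4 → sign −
step 1: pivot 2 → sign +
step 2: pivot 1 → sign +
step 3: pivot 2 → sign +
step 4: row/col 4 already zero → sign 0
signature = (3, 1, 1)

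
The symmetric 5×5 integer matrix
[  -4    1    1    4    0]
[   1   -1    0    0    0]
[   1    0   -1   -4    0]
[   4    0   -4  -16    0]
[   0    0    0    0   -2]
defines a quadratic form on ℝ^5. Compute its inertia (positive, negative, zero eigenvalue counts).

Answer: (0, 4, 1)

Derivation:
step 0: pivot -4 → sign −
step 1: pivot -3/4 → sign −
step 2: pivot -2/3 → sign −
step 3: pivot -2 → sign −
step 4: row/col 4 already zero → sign 0
signature = (0, 4, 1)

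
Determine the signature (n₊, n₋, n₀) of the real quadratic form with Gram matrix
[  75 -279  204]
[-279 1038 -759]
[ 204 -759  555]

step 0: pivot 75 → sign +
step 1: pivot 3/25 → sign +
step 2: row/col 2 already zero → sign 0
signature = (2, 0, 1)

Answer: (2, 0, 1)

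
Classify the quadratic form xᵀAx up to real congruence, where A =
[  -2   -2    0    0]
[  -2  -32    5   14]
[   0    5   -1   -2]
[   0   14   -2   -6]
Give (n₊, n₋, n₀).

step 0: pivot -2 → sign −
step 1: pivot -30 → sign −
step 2: pivot -1/6 → sign −
step 3: pivot 6/5 → sign +
signature = (1, 3, 0)

Answer: (1, 3, 0)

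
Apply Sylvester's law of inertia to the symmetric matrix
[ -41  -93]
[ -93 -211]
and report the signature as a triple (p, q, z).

step 0: pivot -41 → sign −
step 1: pivot -2/41 → sign −
signature = (0, 2, 0)

Answer: (0, 2, 0)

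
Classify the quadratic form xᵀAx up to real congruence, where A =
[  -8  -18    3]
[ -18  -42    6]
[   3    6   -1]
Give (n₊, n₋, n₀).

Answer: (1, 2, 0)

Derivation:
step 0: pivot -8 → sign −
step 1: pivot -3/2 → sign −
step 2: pivot 1/2 → sign +
signature = (1, 2, 0)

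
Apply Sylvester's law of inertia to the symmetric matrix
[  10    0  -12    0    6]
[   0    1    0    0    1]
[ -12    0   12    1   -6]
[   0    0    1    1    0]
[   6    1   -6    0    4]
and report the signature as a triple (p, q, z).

step 0: pivot 10 → sign +
step 1: pivot 1 → sign +
step 2: pivot -12/5 → sign −
step 3: pivot 17/12 → sign +
step 4: pivot -3/17 → sign −
signature = (3, 2, 0)

Answer: (3, 2, 0)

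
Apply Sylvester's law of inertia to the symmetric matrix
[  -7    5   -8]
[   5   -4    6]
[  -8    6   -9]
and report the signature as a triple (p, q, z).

Answer: (1, 2, 0)

Derivation:
step 0: pivot -7 → sign −
step 1: pivot -3/7 → sign −
step 2: pivot 1/3 → sign +
signature = (1, 2, 0)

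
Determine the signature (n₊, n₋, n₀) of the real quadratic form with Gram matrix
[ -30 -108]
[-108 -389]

Answer: (0, 2, 0)

Derivation:
step 0: pivot -30 → sign −
step 1: pivot -1/5 → sign −
signature = (0, 2, 0)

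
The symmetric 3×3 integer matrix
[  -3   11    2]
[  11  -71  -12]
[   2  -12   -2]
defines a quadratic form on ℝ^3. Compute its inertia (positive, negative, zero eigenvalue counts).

Answer: (1, 2, 0)

Derivation:
step 0: pivot -3 → sign −
step 1: pivot -92/3 → sign −
step 2: pivot 1/23 → sign +
signature = (1, 2, 0)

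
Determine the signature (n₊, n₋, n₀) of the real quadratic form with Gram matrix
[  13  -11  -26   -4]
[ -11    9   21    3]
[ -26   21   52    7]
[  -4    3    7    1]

step 0: pivot 13 → sign +
step 1: pivot -4/13 → sign −
step 2: pivot 13/4 → sign +
step 3: pivot 3/13 → sign +
signature = (3, 1, 0)

Answer: (3, 1, 0)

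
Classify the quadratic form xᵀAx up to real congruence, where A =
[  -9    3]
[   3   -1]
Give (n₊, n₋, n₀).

Answer: (0, 1, 1)

Derivation:
step 0: pivot -9 → sign −
step 1: row/col 1 already zero → sign 0
signature = (0, 1, 1)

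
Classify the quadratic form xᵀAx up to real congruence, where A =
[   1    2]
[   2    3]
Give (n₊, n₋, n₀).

step 0: pivot 1 → sign +
step 1: pivot -1 → sign −
signature = (1, 1, 0)

Answer: (1, 1, 0)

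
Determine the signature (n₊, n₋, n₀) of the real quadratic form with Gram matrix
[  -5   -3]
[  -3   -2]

Answer: (0, 2, 0)

Derivation:
step 0: pivot -5 → sign −
step 1: pivot -1/5 → sign −
signature = (0, 2, 0)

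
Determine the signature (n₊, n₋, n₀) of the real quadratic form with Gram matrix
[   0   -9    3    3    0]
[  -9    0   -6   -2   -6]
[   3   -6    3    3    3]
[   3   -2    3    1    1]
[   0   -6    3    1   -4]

Answer: (1, 4, 0)

Derivation:
step 0: pivot -18 → sign −
step 1: pivot 9/2 → sign +
step 2: pivot -1 → sign −
step 3: pivot -2/9 → sign −
step 4: pivot -1 → sign −
signature = (1, 4, 0)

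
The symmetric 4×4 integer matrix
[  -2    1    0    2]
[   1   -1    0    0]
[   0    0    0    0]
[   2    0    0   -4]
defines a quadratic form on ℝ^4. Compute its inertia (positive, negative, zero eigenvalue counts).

Answer: (0, 2, 2)

Derivation:
step 0: pivot -2 → sign −
step 1: pivot -1/2 → sign −
step 2: row/col 2 already zero → sign 0
step 3: row/col 3 already zero → sign 0
signature = (0, 2, 2)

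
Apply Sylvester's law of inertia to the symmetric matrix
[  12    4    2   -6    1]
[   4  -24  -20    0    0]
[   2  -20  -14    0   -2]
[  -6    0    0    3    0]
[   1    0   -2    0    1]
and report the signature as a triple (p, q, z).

step 0: pivot 12 → sign +
step 1: pivot -76/3 → sign −
step 2: pivot 48/19 → sign +
step 3: pivot -1/2 → sign −
step 4: row/col 4 already zero → sign 0
signature = (2, 2, 1)

Answer: (2, 2, 1)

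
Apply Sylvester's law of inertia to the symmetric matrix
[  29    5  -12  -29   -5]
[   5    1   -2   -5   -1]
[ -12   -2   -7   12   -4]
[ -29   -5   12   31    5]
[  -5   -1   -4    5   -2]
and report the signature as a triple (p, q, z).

Answer: (3, 1, 1)

Derivation:
step 0: pivot 29 → sign +
step 1: pivot 4/29 → sign +
step 2: pivot -12 → sign −
step 3: pivot 2 → sign +
step 4: row/col 4 already zero → sign 0
signature = (3, 1, 1)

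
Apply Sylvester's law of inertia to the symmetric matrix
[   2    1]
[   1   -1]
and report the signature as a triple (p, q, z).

Answer: (1, 1, 0)

Derivation:
step 0: pivot 2 → sign +
step 1: pivot -3/2 → sign −
signature = (1, 1, 0)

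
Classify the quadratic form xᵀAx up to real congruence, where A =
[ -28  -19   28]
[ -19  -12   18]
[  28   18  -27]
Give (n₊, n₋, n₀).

step 0: pivot -28 → sign −
step 1: pivot 25/28 → sign +
step 2: pivot -3/25 → sign −
signature = (1, 2, 0)

Answer: (1, 2, 0)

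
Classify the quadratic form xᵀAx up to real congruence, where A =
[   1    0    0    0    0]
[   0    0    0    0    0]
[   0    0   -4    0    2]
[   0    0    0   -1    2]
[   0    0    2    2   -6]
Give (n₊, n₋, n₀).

Answer: (1, 3, 1)

Derivation:
step 0: pivot 1 → sign +
step 1: pivot -4 → sign −
step 2: pivot -1 → sign −
step 3: pivot -1 → sign −
step 4: row/col 4 already zero → sign 0
signature = (1, 3, 1)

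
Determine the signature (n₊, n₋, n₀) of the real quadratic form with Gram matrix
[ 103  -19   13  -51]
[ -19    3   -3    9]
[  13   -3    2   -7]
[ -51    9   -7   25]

Answer: (3, 1, 0)

Derivation:
step 0: pivot 103 → sign +
step 1: pivot -52/103 → sign −
step 2: pivot 14/13 → sign +
step 3: pivot 1/14 → sign +
signature = (3, 1, 0)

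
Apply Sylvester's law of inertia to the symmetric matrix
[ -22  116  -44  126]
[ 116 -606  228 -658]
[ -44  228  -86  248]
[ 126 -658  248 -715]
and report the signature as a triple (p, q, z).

Answer: (1, 3, 0)

Derivation:
step 0: pivot -22 → sign −
step 1: pivot 62/11 → sign +
step 2: pivot -26/31 → sign −
step 3: pivot -3/13 → sign −
signature = (1, 3, 0)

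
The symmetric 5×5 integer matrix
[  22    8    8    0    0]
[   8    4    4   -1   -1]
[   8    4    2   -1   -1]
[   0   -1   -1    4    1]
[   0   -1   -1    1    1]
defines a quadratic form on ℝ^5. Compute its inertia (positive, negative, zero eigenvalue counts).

Answer: (4, 1, 0)

Derivation:
step 0: pivot 22 → sign +
step 1: pivot 12/11 → sign +
step 2: pivot -2 → sign −
step 3: pivot 37/12 → sign +
step 4: pivot 3/37 → sign +
signature = (4, 1, 0)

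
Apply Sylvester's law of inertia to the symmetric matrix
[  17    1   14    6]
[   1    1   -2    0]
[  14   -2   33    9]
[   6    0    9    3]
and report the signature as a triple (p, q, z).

step 0: pivot 17 → sign +
step 1: pivot 16/17 → sign +
step 2: pivot 13 → sign +
step 3: pivot 3/52 → sign +
signature = (4, 0, 0)

Answer: (4, 0, 0)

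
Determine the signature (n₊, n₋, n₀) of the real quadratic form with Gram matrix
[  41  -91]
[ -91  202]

step 0: pivot 41 → sign +
step 1: pivot 1/41 → sign +
signature = (2, 0, 0)

Answer: (2, 0, 0)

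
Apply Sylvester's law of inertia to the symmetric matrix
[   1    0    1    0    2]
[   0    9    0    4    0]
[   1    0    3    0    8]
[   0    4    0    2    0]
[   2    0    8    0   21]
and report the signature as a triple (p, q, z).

Answer: (4, 1, 0)

Derivation:
step 0: pivot 1 → sign +
step 1: pivot 9 → sign +
step 2: pivot 2 → sign +
step 3: pivot 2/9 → sign +
step 4: pivot -1 → sign −
signature = (4, 1, 0)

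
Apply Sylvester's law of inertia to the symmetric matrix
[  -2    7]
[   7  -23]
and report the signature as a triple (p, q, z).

step 0: pivot -2 → sign −
step 1: pivot 3/2 → sign +
signature = (1, 1, 0)

Answer: (1, 1, 0)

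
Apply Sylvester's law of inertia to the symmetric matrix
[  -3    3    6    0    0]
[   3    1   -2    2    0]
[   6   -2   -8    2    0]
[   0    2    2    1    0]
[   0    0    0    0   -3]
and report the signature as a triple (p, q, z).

step 0: pivot -3 → sign −
step 1: pivot 4 → sign +
step 2: pivot -3 → sign −
step 3: row/col 3 already zero → sign 0
step 4: row/col 4 already zero → sign 0
signature = (1, 2, 2)

Answer: (1, 2, 2)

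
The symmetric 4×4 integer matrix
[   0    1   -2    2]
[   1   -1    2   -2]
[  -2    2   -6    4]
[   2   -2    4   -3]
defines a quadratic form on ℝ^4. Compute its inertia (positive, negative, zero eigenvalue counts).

Answer: (2, 2, 0)

Derivation:
step 0: pivot -1 → sign −
step 1: pivot 1 → sign +
step 2: pivot -2 → sign −
step 3: pivot 1 → sign +
signature = (2, 2, 0)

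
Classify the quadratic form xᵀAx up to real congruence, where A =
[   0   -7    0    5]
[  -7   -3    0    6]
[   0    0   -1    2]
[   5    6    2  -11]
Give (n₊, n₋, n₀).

Answer: (2, 2, 0)

Derivation:
step 0: pivot -3 → sign −
step 1: pivot 49/3 → sign +
step 2: pivot -1 → sign −
step 3: pivot 2/49 → sign +
signature = (2, 2, 0)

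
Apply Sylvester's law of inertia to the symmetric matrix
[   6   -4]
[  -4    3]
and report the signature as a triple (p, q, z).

Answer: (2, 0, 0)

Derivation:
step 0: pivot 6 → sign +
step 1: pivot 1/3 → sign +
signature = (2, 0, 0)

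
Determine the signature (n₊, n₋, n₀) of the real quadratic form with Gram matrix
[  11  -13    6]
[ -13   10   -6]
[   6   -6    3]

Answer: (1, 2, 0)

Derivation:
step 0: pivot 11 → sign +
step 1: pivot -59/11 → sign −
step 2: pivot -3/59 → sign −
signature = (1, 2, 0)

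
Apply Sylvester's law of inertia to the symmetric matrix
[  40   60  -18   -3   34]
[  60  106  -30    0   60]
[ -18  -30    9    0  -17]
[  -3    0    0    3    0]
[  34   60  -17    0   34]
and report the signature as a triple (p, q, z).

step 0: pivot 40 → sign +
step 1: pivot 16 → sign +
step 2: pivot 27/80 → sign +
step 3: pivot 3/4 → sign +
step 4: pivot 1/27 → sign +
signature = (5, 0, 0)

Answer: (5, 0, 0)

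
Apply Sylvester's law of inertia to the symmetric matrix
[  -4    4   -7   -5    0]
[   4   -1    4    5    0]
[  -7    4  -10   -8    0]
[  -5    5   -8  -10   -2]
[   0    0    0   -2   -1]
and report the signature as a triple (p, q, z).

step 0: pivot -4 → sign −
step 1: pivot 3 → sign +
step 2: pivot -3/4 → sign −
step 3: pivot -3 → sign −
step 4: pivot 1/3 → sign +
signature = (2, 3, 0)

Answer: (2, 3, 0)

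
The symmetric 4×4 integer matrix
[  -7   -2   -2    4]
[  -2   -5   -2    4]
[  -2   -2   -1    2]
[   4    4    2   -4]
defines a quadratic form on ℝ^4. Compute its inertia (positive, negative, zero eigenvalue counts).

step 0: pivot -7 → sign −
step 1: pivot -31/7 → sign −
step 2: pivot 1/31 → sign +
step 3: row/col 3 already zero → sign 0
signature = (1, 2, 1)

Answer: (1, 2, 1)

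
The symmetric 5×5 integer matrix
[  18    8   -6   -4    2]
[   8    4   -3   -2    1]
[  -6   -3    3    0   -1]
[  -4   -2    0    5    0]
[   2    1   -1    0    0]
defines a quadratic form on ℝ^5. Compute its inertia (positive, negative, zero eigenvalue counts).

Answer: (4, 1, 0)

Derivation:
step 0: pivot 18 → sign +
step 1: pivot 4/9 → sign +
step 2: pivot 3/4 → sign +
step 3: pivot 1 → sign +
step 4: pivot -1/3 → sign −
signature = (4, 1, 0)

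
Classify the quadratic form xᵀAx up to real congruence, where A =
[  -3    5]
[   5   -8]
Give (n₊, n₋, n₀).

step 0: pivot -3 → sign −
step 1: pivot 1/3 → sign +
signature = (1, 1, 0)

Answer: (1, 1, 0)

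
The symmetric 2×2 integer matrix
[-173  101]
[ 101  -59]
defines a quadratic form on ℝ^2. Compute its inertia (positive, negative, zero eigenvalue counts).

step 0: pivot -173 → sign −
step 1: pivot -6/173 → sign −
signature = (0, 2, 0)

Answer: (0, 2, 0)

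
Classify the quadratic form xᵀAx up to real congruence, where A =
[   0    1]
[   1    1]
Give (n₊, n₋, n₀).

Answer: (1, 1, 0)

Derivation:
step 0: pivot 1 → sign +
step 1: pivot -1 → sign −
signature = (1, 1, 0)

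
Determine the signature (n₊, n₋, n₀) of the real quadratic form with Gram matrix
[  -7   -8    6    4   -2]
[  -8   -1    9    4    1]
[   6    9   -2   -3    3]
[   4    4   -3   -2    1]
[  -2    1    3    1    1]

step 0: pivot -7 → sign −
step 1: pivot 57/7 → sign +
step 2: pivot 49/19 → sign +
step 3: pivot 17/147 → sign +
step 4: pivot 3/17 → sign +
signature = (4, 1, 0)

Answer: (4, 1, 0)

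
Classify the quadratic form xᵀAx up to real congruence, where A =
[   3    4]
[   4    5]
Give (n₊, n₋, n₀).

Answer: (1, 1, 0)

Derivation:
step 0: pivot 3 → sign +
step 1: pivot -1/3 → sign −
signature = (1, 1, 0)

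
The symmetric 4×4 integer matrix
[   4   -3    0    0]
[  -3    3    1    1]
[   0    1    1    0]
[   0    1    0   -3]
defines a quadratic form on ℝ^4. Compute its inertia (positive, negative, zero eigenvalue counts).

step 0: pivot 4 → sign +
step 1: pivot 3/4 → sign +
step 2: pivot -1/3 → sign −
step 3: pivot 1 → sign +
signature = (3, 1, 0)

Answer: (3, 1, 0)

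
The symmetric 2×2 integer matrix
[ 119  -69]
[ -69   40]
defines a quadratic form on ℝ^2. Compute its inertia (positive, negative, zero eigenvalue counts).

Answer: (1, 1, 0)

Derivation:
step 0: pivot 119 → sign +
step 1: pivot -1/119 → sign −
signature = (1, 1, 0)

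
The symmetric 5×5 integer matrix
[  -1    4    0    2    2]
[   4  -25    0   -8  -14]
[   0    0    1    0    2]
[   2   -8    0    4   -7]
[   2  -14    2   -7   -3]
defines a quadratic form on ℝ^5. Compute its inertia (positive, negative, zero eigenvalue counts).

step 0: pivot -1 → sign −
step 1: pivot -9 → sign −
step 2: pivot 1 → sign +
step 3: pivot 8 → sign +
step 4: pivot -1/8 → sign −
signature = (2, 3, 0)

Answer: (2, 3, 0)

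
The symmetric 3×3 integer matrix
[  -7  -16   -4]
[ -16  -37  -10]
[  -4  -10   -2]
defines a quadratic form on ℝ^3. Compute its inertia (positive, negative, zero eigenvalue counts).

Answer: (1, 2, 0)

Derivation:
step 0: pivot -7 → sign −
step 1: pivot -3/7 → sign −
step 2: pivot 2 → sign +
signature = (1, 2, 0)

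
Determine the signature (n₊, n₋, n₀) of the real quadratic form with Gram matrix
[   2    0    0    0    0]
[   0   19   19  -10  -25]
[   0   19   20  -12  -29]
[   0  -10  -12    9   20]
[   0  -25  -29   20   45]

step 0: pivot 2 → sign +
step 1: pivot 19 → sign +
step 2: pivot 1 → sign +
step 3: pivot -5/19 → sign −
step 4: pivot 6/5 → sign +
signature = (4, 1, 0)

Answer: (4, 1, 0)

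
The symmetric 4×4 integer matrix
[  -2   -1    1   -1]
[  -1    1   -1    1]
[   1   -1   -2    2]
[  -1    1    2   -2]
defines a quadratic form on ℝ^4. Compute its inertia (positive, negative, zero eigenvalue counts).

step 0: pivot -2 → sign −
step 1: pivot 3/2 → sign +
step 2: pivot -3 → sign −
step 3: row/col 3 already zero → sign 0
signature = (1, 2, 1)

Answer: (1, 2, 1)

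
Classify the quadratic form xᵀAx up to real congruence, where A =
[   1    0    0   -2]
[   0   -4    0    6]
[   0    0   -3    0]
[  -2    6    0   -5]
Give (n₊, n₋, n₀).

Answer: (1, 2, 1)

Derivation:
step 0: pivot 1 → sign +
step 1: pivot -4 → sign −
step 2: pivot -3 → sign −
step 3: row/col 3 already zero → sign 0
signature = (1, 2, 1)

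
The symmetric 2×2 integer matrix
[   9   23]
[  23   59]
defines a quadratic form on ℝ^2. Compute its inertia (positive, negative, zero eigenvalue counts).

Answer: (2, 0, 0)

Derivation:
step 0: pivot 9 → sign +
step 1: pivot 2/9 → sign +
signature = (2, 0, 0)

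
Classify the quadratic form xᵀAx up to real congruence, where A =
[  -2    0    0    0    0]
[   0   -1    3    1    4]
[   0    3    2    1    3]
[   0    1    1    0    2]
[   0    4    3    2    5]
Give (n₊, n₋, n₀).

step 0: pivot -2 → sign −
step 1: pivot -1 → sign −
step 2: pivot 11 → sign +
step 3: pivot -5/11 → sign −
step 4: pivot 6/5 → sign +
signature = (2, 3, 0)

Answer: (2, 3, 0)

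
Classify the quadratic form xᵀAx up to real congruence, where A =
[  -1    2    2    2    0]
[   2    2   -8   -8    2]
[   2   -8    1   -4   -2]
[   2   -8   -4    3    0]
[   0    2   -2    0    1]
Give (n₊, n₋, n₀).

step 0: pivot -1 → sign −
step 1: pivot 6 → sign +
step 2: pivot 7/3 → sign +
step 3: pivot 9/7 → sign +
step 4: pivot -1/9 → sign −
signature = (3, 2, 0)

Answer: (3, 2, 0)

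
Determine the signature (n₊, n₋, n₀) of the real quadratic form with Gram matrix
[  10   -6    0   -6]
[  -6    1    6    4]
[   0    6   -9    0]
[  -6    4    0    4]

step 0: pivot 10 → sign +
step 1: pivot -13/5 → sign −
step 2: pivot 63/13 → sign +
step 3: pivot 2/7 → sign +
signature = (3, 1, 0)

Answer: (3, 1, 0)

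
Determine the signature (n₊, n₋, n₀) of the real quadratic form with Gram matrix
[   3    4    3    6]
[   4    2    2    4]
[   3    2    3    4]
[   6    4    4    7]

step 0: pivot 3 → sign +
step 1: pivot -10/3 → sign −
step 2: pivot 6/5 → sign +
step 3: pivot -1/3 → sign −
signature = (2, 2, 0)

Answer: (2, 2, 0)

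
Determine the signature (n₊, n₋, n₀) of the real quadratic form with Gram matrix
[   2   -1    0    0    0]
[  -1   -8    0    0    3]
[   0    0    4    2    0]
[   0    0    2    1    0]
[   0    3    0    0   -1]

step 0: pivot 2 → sign +
step 1: pivot -17/2 → sign −
step 2: pivot 4 → sign +
step 3: pivot 1/17 → sign +
step 4: row/col 4 already zero → sign 0
signature = (3, 1, 1)

Answer: (3, 1, 1)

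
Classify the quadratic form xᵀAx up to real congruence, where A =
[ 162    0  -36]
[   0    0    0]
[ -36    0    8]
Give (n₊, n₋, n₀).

Answer: (1, 0, 2)

Derivation:
step 0: pivot 162 → sign +
step 1: row/col 1 already zero → sign 0
step 2: row/col 2 already zero → sign 0
signature = (1, 0, 2)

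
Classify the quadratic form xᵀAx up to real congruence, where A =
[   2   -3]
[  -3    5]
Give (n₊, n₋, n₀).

Answer: (2, 0, 0)

Derivation:
step 0: pivot 2 → sign +
step 1: pivot 1/2 → sign +
signature = (2, 0, 0)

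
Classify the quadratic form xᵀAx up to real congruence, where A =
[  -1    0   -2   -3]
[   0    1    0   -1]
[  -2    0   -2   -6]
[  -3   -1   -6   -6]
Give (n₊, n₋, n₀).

step 0: pivot -1 → sign −
step 1: pivot 1 → sign +
step 2: pivot 2 → sign +
step 3: pivot 2 → sign +
signature = (3, 1, 0)

Answer: (3, 1, 0)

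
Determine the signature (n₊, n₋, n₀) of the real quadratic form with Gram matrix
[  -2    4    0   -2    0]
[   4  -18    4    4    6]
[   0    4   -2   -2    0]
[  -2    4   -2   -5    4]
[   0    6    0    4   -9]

Answer: (1, 4, 0)

Derivation:
step 0: pivot -2 → sign −
step 1: pivot -10 → sign −
step 2: pivot -2/5 → sign −
step 3: pivot 7 → sign +
step 4: pivot -1/7 → sign −
signature = (1, 4, 0)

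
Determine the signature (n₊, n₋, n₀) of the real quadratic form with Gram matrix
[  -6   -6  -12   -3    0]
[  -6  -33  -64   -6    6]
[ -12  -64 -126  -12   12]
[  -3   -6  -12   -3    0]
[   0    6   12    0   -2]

Answer: (0, 5, 0)

Derivation:
step 0: pivot -6 → sign −
step 1: pivot -27 → sign −
step 2: pivot -50/27 → sign −
step 3: pivot -57/50 → sign −
step 4: pivot -2/19 → sign −
signature = (0, 5, 0)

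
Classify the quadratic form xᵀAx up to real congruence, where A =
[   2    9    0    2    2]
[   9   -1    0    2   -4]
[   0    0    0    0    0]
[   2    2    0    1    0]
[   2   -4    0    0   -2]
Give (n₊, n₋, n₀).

step 0: pivot 2 → sign +
step 1: pivot -83/2 → sign −
step 2: pivot 15/83 → sign +
step 3: pivot -2/15 → sign −
step 4: row/col 4 already zero → sign 0
signature = (2, 2, 1)

Answer: (2, 2, 1)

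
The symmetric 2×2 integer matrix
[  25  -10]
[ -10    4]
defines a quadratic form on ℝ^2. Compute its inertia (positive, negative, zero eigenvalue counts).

step 0: pivot 25 → sign +
step 1: row/col 1 already zero → sign 0
signature = (1, 0, 1)

Answer: (1, 0, 1)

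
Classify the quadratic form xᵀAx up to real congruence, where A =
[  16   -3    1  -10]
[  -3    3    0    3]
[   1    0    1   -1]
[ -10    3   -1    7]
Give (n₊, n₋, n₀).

step 0: pivot 16 → sign +
step 1: pivot 39/16 → sign +
step 2: pivot 12/13 → sign +
step 3: row/col 3 already zero → sign 0
signature = (3, 0, 1)

Answer: (3, 0, 1)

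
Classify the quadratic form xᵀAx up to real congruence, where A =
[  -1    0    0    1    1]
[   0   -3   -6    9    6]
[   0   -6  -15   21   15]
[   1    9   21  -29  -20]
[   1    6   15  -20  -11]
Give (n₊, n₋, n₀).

Answer: (2, 3, 0)

Derivation:
step 0: pivot -1 → sign −
step 1: pivot -3 → sign −
step 2: pivot -3 → sign −
step 3: pivot 2 → sign +
step 4: pivot 3 → sign +
signature = (2, 3, 0)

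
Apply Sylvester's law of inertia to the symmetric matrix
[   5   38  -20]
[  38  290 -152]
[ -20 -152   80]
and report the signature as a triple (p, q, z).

step 0: pivot 5 → sign +
step 1: pivot 6/5 → sign +
step 2: row/col 2 already zero → sign 0
signature = (2, 0, 1)

Answer: (2, 0, 1)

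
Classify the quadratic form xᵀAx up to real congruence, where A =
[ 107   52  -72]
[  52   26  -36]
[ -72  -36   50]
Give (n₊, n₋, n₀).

Answer: (3, 0, 0)

Derivation:
step 0: pivot 107 → sign +
step 1: pivot 78/107 → sign +
step 2: pivot 2/13 → sign +
signature = (3, 0, 0)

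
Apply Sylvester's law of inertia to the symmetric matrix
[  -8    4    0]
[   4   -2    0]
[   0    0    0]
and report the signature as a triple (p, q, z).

Answer: (0, 1, 2)

Derivation:
step 0: pivot -8 → sign −
step 1: row/col 1 already zero → sign 0
step 2: row/col 2 already zero → sign 0
signature = (0, 1, 2)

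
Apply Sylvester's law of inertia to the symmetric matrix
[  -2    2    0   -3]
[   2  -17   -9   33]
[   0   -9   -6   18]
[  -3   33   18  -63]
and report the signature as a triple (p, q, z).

Answer: (1, 3, 0)

Derivation:
step 0: pivot -2 → sign −
step 1: pivot -15 → sign −
step 2: pivot -3/5 → sign −
step 3: pivot 3/2 → sign +
signature = (1, 3, 0)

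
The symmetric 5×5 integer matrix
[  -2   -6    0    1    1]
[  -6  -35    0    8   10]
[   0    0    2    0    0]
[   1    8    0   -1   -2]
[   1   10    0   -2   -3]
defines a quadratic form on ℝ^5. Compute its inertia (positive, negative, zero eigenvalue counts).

step 0: pivot -2 → sign −
step 1: pivot -17 → sign −
step 2: pivot 2 → sign +
step 3: pivot 33/34 → sign +
step 4: pivot 2/33 → sign +
signature = (3, 2, 0)

Answer: (3, 2, 0)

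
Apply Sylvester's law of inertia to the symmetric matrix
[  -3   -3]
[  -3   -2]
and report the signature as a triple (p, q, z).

Answer: (1, 1, 0)

Derivation:
step 0: pivot -3 → sign −
step 1: pivot 1 → sign +
signature = (1, 1, 0)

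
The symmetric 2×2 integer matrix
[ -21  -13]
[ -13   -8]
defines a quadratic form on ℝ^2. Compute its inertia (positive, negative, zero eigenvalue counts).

step 0: pivot -21 → sign −
step 1: pivot 1/21 → sign +
signature = (1, 1, 0)

Answer: (1, 1, 0)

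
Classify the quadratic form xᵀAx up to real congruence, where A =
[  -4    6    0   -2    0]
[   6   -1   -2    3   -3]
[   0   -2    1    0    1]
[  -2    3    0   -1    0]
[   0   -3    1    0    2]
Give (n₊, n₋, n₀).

Answer: (3, 1, 1)

Derivation:
step 0: pivot -4 → sign −
step 1: pivot 8 → sign +
step 2: pivot 1/2 → sign +
step 3: pivot 3/4 → sign +
step 4: row/col 4 already zero → sign 0
signature = (3, 1, 1)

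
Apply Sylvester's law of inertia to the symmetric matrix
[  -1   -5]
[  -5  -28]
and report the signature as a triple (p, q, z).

step 0: pivot -1 → sign −
step 1: pivot -3 → sign −
signature = (0, 2, 0)

Answer: (0, 2, 0)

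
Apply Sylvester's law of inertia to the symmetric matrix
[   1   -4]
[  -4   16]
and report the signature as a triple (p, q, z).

step 0: pivot 1 → sign +
step 1: row/col 1 already zero → sign 0
signature = (1, 0, 1)

Answer: (1, 0, 1)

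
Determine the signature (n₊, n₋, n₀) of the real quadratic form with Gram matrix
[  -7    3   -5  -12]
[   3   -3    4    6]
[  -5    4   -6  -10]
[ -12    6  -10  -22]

step 0: pivot -7 → sign −
step 1: pivot -12/7 → sign −
step 2: pivot -5/12 → sign −
step 3: pivot -2/5 → sign −
signature = (0, 4, 0)

Answer: (0, 4, 0)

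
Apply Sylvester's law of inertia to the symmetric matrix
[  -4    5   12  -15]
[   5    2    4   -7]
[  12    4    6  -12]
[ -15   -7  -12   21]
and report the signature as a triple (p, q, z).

Answer: (1, 3, 0)

Derivation:
step 0: pivot -4 → sign −
step 1: pivot 33/4 → sign +
step 2: pivot -58/33 → sign −
step 3: pivot -3/29 → sign −
signature = (1, 3, 0)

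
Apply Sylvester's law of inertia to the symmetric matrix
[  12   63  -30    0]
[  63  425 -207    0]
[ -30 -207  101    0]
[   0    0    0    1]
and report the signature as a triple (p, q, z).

step 0: pivot 12 → sign +
step 1: pivot 377/4 → sign +
step 2: pivot 1/377 → sign +
step 3: pivot 1 → sign +
signature = (4, 0, 0)

Answer: (4, 0, 0)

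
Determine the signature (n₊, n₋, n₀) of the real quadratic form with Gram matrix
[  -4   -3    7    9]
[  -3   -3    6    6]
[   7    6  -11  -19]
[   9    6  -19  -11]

Answer: (2, 2, 0)

Derivation:
step 0: pivot -4 → sign −
step 1: pivot -3/4 → sign −
step 2: pivot 2 → sign +
step 3: pivot 2 → sign +
signature = (2, 2, 0)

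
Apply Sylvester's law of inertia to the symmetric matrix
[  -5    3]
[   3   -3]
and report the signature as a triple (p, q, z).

step 0: pivot -5 → sign −
step 1: pivot -6/5 → sign −
signature = (0, 2, 0)

Answer: (0, 2, 0)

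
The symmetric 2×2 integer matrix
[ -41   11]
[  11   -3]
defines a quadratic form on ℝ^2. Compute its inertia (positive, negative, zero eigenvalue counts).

step 0: pivot -41 → sign −
step 1: pivot -2/41 → sign −
signature = (0, 2, 0)

Answer: (0, 2, 0)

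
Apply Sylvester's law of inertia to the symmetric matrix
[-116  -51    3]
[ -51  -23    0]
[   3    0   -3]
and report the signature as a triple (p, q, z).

step 0: pivot -116 → sign −
step 1: pivot -67/116 → sign −
step 2: pivot 6/67 → sign +
signature = (1, 2, 0)

Answer: (1, 2, 0)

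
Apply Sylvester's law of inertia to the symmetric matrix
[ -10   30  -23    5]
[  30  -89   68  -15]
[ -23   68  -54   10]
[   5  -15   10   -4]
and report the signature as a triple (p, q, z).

Answer: (1, 3, 0)

Derivation:
step 0: pivot -10 → sign −
step 1: pivot 1 → sign +
step 2: pivot -21/10 → sign −
step 3: pivot -3/7 → sign −
signature = (1, 3, 0)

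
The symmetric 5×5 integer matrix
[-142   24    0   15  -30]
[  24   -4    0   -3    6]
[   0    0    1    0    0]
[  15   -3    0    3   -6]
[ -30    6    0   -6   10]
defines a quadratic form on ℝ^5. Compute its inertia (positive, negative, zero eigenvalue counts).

step 0: pivot -142 → sign −
step 1: pivot 4/71 → sign +
step 2: pivot 1 → sign +
step 3: pivot 3/4 → sign +
step 4: pivot -2 → sign −
signature = (3, 2, 0)

Answer: (3, 2, 0)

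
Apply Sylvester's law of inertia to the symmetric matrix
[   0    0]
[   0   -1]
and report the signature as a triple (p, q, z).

step 0: pivot -1 → sign −
step 1: row/col 1 already zero → sign 0
signature = (0, 1, 1)

Answer: (0, 1, 1)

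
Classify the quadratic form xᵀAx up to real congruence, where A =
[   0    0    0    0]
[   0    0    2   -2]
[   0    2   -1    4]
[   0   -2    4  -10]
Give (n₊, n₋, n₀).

Answer: (1, 2, 1)

Derivation:
step 0: pivot -1 → sign −
step 1: pivot 4 → sign +
step 2: pivot -3 → sign −
step 3: row/col 3 already zero → sign 0
signature = (1, 2, 1)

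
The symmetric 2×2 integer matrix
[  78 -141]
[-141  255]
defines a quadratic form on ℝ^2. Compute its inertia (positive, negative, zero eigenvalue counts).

step 0: pivot 78 → sign +
step 1: pivot 3/26 → sign +
signature = (2, 0, 0)

Answer: (2, 0, 0)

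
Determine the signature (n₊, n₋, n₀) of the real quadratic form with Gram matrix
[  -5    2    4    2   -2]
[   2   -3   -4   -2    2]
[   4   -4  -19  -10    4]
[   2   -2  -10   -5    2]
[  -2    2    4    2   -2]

Answer: (1, 4, 0)

Derivation:
step 0: pivot -5 → sign −
step 1: pivot -11/5 → sign −
step 2: pivot -145/11 → sign −
step 3: pivot 39/145 → sign +
step 4: pivot -6/13 → sign −
signature = (1, 4, 0)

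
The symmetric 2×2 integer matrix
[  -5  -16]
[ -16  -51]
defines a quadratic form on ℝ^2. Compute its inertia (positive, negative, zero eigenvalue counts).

step 0: pivot -5 → sign −
step 1: pivot 1/5 → sign +
signature = (1, 1, 0)

Answer: (1, 1, 0)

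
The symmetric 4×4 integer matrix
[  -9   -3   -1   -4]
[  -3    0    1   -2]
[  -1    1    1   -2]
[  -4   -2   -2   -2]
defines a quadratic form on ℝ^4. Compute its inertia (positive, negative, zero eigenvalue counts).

Answer: (1, 2, 1)

Derivation:
step 0: pivot -9 → sign −
step 1: pivot 1 → sign +
step 2: pivot -2/3 → sign −
step 3: row/col 3 already zero → sign 0
signature = (1, 2, 1)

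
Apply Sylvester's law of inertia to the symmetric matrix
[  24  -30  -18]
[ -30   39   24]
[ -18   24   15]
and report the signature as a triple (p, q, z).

Answer: (2, 0, 1)

Derivation:
step 0: pivot 24 → sign +
step 1: pivot 3/2 → sign +
step 2: row/col 2 already zero → sign 0
signature = (2, 0, 1)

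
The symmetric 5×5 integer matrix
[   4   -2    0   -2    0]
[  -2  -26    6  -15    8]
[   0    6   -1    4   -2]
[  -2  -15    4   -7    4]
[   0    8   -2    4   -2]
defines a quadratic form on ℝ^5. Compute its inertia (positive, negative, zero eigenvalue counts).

Answer: (3, 1, 1)

Derivation:
step 0: pivot 4 → sign +
step 1: pivot -27 → sign −
step 2: pivot 1/3 → sign +
step 3: pivot 8/9 → sign +
step 4: row/col 4 already zero → sign 0
signature = (3, 1, 1)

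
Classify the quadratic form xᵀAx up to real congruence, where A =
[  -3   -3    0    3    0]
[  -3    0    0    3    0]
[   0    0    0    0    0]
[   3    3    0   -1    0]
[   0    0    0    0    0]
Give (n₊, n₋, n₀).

step 0: pivot -3 → sign −
step 1: pivot 3 → sign +
step 2: pivot 2 → sign +
step 3: row/col 3 already zero → sign 0
step 4: row/col 4 already zero → sign 0
signature = (2, 1, 2)

Answer: (2, 1, 2)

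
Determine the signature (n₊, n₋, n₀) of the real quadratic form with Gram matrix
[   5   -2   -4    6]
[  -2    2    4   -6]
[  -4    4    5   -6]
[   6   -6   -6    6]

step 0: pivot 5 → sign +
step 1: pivot 6/5 → sign +
step 2: pivot -3 → sign −
step 3: row/col 3 already zero → sign 0
signature = (2, 1, 1)

Answer: (2, 1, 1)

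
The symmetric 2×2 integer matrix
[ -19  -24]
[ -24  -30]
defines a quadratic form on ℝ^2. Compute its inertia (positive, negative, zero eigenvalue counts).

Answer: (1, 1, 0)

Derivation:
step 0: pivot -19 → sign −
step 1: pivot 6/19 → sign +
signature = (1, 1, 0)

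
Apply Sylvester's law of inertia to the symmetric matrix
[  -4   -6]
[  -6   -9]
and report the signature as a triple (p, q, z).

step 0: pivot -4 → sign −
step 1: row/col 1 already zero → sign 0
signature = (0, 1, 1)

Answer: (0, 1, 1)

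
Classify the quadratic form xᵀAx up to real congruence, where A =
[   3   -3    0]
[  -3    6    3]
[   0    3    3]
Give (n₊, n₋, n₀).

step 0: pivot 3 → sign +
step 1: pivot 3 → sign +
step 2: row/col 2 already zero → sign 0
signature = (2, 0, 1)

Answer: (2, 0, 1)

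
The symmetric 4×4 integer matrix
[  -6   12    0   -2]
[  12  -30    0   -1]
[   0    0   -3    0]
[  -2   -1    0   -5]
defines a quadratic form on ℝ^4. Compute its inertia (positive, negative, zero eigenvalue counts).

Answer: (0, 4, 0)

Derivation:
step 0: pivot -6 → sign −
step 1: pivot -6 → sign −
step 2: pivot -3 → sign −
step 3: pivot -1/6 → sign −
signature = (0, 4, 0)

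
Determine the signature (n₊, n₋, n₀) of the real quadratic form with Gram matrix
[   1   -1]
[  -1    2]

step 0: pivot 1 → sign +
step 1: pivot 1 → sign +
signature = (2, 0, 0)

Answer: (2, 0, 0)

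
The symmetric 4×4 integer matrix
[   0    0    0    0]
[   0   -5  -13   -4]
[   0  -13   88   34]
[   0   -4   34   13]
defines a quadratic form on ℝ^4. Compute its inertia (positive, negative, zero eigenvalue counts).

step 0: pivot -5 → sign −
step 1: pivot 609/5 → sign +
step 2: pivot 3/203 → sign +
step 3: row/col 3 already zero → sign 0
signature = (2, 1, 1)

Answer: (2, 1, 1)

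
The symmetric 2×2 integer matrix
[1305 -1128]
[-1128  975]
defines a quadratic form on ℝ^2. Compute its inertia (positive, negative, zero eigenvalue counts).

Answer: (1, 1, 0)

Derivation:
step 0: pivot 1305 → sign +
step 1: pivot -1/145 → sign −
signature = (1, 1, 0)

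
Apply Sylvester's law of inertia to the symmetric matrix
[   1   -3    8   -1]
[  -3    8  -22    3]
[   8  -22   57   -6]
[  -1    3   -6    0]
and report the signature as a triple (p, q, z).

step 0: pivot 1 → sign +
step 1: pivot -1 → sign −
step 2: pivot -3 → sign −
step 3: pivot 1/3 → sign +
signature = (2, 2, 0)

Answer: (2, 2, 0)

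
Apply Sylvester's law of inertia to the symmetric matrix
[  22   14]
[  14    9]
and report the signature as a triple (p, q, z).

Answer: (2, 0, 0)

Derivation:
step 0: pivot 22 → sign +
step 1: pivot 1/11 → sign +
signature = (2, 0, 0)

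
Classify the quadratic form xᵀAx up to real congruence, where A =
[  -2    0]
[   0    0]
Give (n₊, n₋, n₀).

step 0: pivot -2 → sign −
step 1: row/col 1 already zero → sign 0
signature = (0, 1, 1)

Answer: (0, 1, 1)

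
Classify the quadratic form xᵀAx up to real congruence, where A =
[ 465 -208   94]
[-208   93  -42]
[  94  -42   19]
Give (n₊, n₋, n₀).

step 0: pivot 465 → sign +
step 1: pivot -19/465 → sign −
step 2: pivot 1/19 → sign +
signature = (2, 1, 0)

Answer: (2, 1, 0)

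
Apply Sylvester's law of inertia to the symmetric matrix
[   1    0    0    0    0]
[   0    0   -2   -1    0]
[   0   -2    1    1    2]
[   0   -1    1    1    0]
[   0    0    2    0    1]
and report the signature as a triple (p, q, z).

step 0: pivot 1 → sign +
step 1: pivot 1 → sign +
step 2: pivot -4 → sign −
step 3: pivot 1/4 → sign +
step 4: pivot -3 → sign −
signature = (3, 2, 0)

Answer: (3, 2, 0)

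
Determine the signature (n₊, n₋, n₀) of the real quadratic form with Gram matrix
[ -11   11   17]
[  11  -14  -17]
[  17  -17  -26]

Answer: (1, 2, 0)

Derivation:
step 0: pivot -11 → sign −
step 1: pivot -3 → sign −
step 2: pivot 3/11 → sign +
signature = (1, 2, 0)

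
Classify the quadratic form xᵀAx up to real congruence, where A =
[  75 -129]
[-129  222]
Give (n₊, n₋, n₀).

Answer: (2, 0, 0)

Derivation:
step 0: pivot 75 → sign +
step 1: pivot 3/25 → sign +
signature = (2, 0, 0)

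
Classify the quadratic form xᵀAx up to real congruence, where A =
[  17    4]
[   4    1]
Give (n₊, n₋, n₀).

step 0: pivot 17 → sign +
step 1: pivot 1/17 → sign +
signature = (2, 0, 0)

Answer: (2, 0, 0)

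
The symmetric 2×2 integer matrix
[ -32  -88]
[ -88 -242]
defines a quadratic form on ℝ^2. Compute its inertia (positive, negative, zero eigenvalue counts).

step 0: pivot -32 → sign −
step 1: row/col 1 already zero → sign 0
signature = (0, 1, 1)

Answer: (0, 1, 1)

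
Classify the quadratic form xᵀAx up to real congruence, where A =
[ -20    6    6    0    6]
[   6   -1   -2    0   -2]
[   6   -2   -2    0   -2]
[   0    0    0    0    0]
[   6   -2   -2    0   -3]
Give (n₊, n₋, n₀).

step 0: pivot -20 → sign −
step 1: pivot 4/5 → sign +
step 2: pivot -1/4 → sign −
step 3: pivot -1 → sign −
step 4: row/col 4 already zero → sign 0
signature = (1, 3, 1)

Answer: (1, 3, 1)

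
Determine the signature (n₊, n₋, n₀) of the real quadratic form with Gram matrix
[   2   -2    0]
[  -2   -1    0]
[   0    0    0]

step 0: pivot 2 → sign +
step 1: pivot -3 → sign −
step 2: row/col 2 already zero → sign 0
signature = (1, 1, 1)

Answer: (1, 1, 1)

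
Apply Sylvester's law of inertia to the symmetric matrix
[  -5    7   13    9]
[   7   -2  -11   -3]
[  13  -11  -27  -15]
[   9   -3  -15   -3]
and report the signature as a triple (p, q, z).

Answer: (2, 1, 1)

Derivation:
step 0: pivot -5 → sign −
step 1: pivot 39/5 → sign +
step 2: pivot 2/13 → sign +
step 3: row/col 3 already zero → sign 0
signature = (2, 1, 1)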